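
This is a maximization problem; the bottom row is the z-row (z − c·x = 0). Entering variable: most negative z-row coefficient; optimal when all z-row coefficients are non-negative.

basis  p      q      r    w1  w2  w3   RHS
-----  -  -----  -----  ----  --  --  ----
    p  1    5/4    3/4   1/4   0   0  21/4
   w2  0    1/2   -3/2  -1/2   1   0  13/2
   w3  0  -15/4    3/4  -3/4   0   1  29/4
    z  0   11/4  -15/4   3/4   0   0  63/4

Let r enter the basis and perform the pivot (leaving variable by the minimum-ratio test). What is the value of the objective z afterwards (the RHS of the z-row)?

42

Ratio test on column r — row 1: (21/4)/(3/4) = 7; row 2: entry -3/2 ≤ 0; row 3: (29/4)/(3/4) = 29/3. Minimum is 7 at row 1 (p leaves); pivot element 3/4.
Pivot on row 1; the z-row RHS becomes 63/4 − (-15/4)·7 = 42.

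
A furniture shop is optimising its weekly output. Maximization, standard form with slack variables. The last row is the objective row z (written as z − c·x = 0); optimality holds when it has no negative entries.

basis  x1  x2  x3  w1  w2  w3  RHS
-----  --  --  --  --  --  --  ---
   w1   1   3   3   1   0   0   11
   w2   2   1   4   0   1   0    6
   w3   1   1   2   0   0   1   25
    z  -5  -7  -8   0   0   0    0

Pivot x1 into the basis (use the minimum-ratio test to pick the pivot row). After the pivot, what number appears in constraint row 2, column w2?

1/2

Ratio test on column x1 — row 1: 11/1 = 11; row 2: 6/2 = 3; row 3: 25/1 = 25. Minimum is 3 at row 2 (w2 leaves); pivot element 2.
Divide row 2 by 2; eliminate column x1 from the other rows.
In the new row 2, the w2 entry is the old entry divided by the pivot: 1/2 = 1/2.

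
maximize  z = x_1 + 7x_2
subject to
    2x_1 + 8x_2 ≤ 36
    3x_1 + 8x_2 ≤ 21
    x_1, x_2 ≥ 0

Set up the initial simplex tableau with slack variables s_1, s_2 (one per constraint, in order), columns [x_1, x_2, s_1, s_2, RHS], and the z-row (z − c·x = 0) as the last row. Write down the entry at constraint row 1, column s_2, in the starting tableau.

Slack s_2 belongs to constraint 2; its column is the unit vector e_2, so the entry in row 1 is 0.

0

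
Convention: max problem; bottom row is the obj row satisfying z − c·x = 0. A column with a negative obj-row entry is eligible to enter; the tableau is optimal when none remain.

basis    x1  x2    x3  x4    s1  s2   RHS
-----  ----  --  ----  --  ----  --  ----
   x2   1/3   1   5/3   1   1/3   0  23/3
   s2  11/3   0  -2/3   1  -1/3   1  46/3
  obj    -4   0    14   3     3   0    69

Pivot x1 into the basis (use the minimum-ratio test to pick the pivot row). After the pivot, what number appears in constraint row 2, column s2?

3/11

Ratio test on column x1 — row 1: (23/3)/(1/3) = 23; row 2: (46/3)/(11/3) = 46/11. Minimum is 46/11 at row 2 (s2 leaves); pivot element 11/3.
Divide row 2 by 11/3; eliminate column x1 from the other rows.
In the new row 2, the s2 entry is the old entry divided by the pivot: 1/(11/3) = 3/11.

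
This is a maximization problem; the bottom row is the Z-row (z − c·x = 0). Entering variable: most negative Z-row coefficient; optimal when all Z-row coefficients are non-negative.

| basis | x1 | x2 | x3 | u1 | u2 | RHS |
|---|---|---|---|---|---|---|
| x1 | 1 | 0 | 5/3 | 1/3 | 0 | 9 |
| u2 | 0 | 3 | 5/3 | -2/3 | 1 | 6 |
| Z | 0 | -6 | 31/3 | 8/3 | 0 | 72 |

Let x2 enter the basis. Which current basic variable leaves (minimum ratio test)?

u2

Column x2 entries and ratios — x1: 0 ≤ 0, skip; u2: 6/3 = 2.
Smallest ratio is 2 in the row of u2, so u2 leaves.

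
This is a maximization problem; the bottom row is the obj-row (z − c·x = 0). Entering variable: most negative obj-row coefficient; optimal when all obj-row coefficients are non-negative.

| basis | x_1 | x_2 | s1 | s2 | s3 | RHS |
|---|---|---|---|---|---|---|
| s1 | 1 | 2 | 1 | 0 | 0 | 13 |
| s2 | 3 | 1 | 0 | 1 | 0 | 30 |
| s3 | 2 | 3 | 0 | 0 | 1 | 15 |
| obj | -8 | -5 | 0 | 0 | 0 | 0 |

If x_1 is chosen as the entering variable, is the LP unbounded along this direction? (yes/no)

no

Column x_1 has positive entries in row(s) 1, 2, 3, so the ratio test bounds it — not unbounded.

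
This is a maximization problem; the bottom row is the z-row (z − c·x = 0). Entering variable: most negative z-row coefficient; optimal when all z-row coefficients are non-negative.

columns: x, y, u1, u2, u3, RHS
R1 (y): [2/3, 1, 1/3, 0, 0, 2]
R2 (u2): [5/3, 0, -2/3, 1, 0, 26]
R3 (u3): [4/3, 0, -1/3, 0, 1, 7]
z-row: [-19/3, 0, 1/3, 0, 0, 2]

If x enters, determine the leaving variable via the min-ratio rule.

Column x entries and ratios — y: 2/(2/3) = 3; u2: 26/(5/3) = 78/5; u3: 7/(4/3) = 21/4.
Smallest ratio is 3 in the row of y, so y leaves.

y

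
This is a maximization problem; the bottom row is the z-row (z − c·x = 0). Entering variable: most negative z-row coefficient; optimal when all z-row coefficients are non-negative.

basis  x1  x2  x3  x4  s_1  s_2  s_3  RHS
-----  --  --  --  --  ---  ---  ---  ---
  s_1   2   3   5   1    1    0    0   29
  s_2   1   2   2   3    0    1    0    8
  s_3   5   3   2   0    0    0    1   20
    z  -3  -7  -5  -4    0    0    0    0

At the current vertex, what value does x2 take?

0

x2 is not in the basis, so in the current basic feasible solution x2 = 0.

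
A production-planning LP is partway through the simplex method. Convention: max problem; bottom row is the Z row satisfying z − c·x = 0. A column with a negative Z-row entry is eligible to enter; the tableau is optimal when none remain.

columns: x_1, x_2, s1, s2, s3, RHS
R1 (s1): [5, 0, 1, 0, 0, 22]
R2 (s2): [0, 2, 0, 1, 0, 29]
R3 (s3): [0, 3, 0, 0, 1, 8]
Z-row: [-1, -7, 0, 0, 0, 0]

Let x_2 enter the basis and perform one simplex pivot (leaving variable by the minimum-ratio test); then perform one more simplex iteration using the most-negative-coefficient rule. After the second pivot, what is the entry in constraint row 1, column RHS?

Ratio test on column x_2 — row 1: entry 0 ≤ 0; row 2: 29/2 = 29/2; row 3: 8/3 = 8/3. Minimum is 8/3 at row 3 (s3 leaves); pivot element 3.
Divide row 3 by 3; eliminate column x_2 from the other rows.
Second iteration: most negative Z-row entry is -1 in column x_1, so x_1 enters.
Ratio test on column x_1 — row 1: 22/5 = 22/5; row 2: entry 0 ≤ 0; row 3: entry 0 ≤ 0. Minimum is 22/5 at row 1 (s1 leaves); pivot element 5.
Divide row 1 by 5; eliminate column x_1 from the other rows.
After both pivots, the entry at constraint row 1, column RHS is 22/5.

22/5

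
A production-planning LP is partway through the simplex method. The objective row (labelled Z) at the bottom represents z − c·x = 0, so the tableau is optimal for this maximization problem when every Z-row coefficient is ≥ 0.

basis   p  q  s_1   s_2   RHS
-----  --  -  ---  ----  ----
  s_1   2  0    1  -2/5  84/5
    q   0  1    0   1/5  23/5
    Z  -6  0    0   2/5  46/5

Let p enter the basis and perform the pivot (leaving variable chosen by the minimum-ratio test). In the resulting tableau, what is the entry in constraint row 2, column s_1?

0

Ratio test on column p — row 1: (84/5)/2 = 42/5; row 2: entry 0 ≤ 0. Minimum is 42/5 at row 1 (s_1 leaves); pivot element 2.
Divide row 1 by 2; eliminate column p from the other rows.
Row 2 update in column s_1: 0 − 0·(1/2) = 0.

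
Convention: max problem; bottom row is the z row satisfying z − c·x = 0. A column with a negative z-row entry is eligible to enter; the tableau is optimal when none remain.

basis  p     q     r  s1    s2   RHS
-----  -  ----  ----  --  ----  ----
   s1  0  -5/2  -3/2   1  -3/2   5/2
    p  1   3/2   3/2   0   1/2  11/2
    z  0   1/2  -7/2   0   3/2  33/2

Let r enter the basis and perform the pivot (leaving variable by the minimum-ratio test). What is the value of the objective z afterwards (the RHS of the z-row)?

Ratio test on column r — row 1: entry -3/2 ≤ 0; row 2: (11/2)/(3/2) = 11/3. Minimum is 11/3 at row 2 (p leaves); pivot element 3/2.
Pivot on row 2; the z-row RHS becomes 33/2 − (-7/2)·(11/3) = 88/3.

88/3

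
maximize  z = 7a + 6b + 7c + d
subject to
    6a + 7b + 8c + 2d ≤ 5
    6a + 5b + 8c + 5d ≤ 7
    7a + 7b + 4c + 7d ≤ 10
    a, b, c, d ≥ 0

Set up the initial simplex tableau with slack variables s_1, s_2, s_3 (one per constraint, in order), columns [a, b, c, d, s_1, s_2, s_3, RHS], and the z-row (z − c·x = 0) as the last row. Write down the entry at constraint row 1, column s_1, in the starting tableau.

Slack s_1 belongs to constraint 1; its column is the unit vector e_1, so the entry in row 1 is 1.

1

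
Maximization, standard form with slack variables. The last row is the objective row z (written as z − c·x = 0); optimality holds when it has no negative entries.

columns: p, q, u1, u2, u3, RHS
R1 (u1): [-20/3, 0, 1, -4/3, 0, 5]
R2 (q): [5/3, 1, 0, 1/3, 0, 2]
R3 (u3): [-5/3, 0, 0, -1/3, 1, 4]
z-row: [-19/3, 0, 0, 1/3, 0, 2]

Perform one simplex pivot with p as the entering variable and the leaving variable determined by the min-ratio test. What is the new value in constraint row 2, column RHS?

Ratio test on column p — row 1: entry -20/3 ≤ 0; row 2: 2/(5/3) = 6/5; row 3: entry -5/3 ≤ 0. Minimum is 6/5 at row 2 (q leaves); pivot element 5/3.
Divide row 2 by 5/3; eliminate column p from the other rows.
In the new row 2, the RHS entry is the old entry divided by the pivot: 2/(5/3) = 6/5.

6/5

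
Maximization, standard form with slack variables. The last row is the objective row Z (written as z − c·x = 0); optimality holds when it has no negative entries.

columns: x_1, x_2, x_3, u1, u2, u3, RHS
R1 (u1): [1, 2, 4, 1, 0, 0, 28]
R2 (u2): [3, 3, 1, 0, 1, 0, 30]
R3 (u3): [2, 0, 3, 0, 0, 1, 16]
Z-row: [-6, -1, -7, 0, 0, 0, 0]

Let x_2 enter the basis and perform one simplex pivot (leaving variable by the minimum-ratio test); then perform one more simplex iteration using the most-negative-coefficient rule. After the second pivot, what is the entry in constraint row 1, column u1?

Ratio test on column x_2 — row 1: 28/2 = 14; row 2: 30/3 = 10; row 3: entry 0 ≤ 0. Minimum is 10 at row 2 (u2 leaves); pivot element 3.
Divide row 2 by 3; eliminate column x_2 from the other rows.
Second iteration: most negative Z-row entry is -20/3 in column x_3, so x_3 enters.
Ratio test on column x_3 — row 1: 8/(10/3) = 12/5; row 2: 10/(1/3) = 30; row 3: 16/3 = 16/3. Minimum is 12/5 at row 1 (u1 leaves); pivot element 10/3.
Divide row 1 by 10/3; eliminate column x_3 from the other rows.
After both pivots, the entry at constraint row 1, column u1 is 3/10.

3/10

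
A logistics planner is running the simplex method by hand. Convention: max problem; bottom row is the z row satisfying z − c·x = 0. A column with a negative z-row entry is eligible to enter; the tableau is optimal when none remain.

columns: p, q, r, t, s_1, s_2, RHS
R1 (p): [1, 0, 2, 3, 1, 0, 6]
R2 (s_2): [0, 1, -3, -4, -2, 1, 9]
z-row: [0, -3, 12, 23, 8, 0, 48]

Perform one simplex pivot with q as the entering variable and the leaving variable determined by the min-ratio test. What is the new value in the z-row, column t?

11

Ratio test on column q — row 1: entry 0 ≤ 0; row 2: 9/1 = 9. Minimum is 9 at row 2 (s_2 leaves); pivot element 1.
Divide row 2 by 1; eliminate column q from the other rows.
z-row update in column t: 23 − (-3)·(-4) = 11.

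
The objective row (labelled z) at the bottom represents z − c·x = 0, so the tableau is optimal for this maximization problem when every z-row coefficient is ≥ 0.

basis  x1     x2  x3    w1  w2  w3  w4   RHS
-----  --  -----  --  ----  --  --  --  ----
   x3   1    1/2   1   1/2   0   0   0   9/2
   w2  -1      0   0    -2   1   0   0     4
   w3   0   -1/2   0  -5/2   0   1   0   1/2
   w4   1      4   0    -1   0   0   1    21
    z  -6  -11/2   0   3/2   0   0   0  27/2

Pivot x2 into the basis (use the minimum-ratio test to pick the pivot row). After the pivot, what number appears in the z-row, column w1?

1/8

Ratio test on column x2 — row 1: (9/2)/(1/2) = 9; row 2: entry 0 ≤ 0; row 3: entry -1/2 ≤ 0; row 4: 21/4 = 21/4. Minimum is 21/4 at row 4 (w4 leaves); pivot element 4.
Divide row 4 by 4; eliminate column x2 from the other rows.
z-row update in column w1: 3/2 − (-11/2)·(-1/4) = 1/8.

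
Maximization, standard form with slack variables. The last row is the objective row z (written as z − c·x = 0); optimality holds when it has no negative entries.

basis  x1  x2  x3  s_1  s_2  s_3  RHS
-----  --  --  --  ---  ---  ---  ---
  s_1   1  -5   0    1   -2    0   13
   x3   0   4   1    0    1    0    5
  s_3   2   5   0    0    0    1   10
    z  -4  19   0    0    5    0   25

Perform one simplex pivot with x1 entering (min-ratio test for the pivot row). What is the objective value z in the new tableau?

45

Ratio test on column x1 — row 1: 13/1 = 13; row 2: entry 0 ≤ 0; row 3: 10/2 = 5. Minimum is 5 at row 3 (s_3 leaves); pivot element 2.
Pivot on row 3; the z-row RHS becomes 25 − (-4)·5 = 45.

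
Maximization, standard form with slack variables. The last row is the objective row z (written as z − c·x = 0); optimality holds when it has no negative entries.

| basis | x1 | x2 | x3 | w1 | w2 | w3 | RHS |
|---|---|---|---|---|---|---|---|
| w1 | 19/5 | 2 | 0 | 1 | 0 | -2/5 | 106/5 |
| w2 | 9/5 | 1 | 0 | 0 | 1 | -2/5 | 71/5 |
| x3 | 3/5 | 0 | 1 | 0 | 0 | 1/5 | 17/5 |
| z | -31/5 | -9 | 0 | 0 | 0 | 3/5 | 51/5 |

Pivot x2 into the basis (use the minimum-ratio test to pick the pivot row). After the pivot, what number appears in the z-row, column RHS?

528/5

Ratio test on column x2 — row 1: (106/5)/2 = 53/5; row 2: (71/5)/1 = 71/5; row 3: entry 0 ≤ 0. Minimum is 53/5 at row 1 (w1 leaves); pivot element 2.
Divide row 1 by 2; eliminate column x2 from the other rows.
z-row update in column RHS: 51/5 − (-9)·(53/5) = 528/5.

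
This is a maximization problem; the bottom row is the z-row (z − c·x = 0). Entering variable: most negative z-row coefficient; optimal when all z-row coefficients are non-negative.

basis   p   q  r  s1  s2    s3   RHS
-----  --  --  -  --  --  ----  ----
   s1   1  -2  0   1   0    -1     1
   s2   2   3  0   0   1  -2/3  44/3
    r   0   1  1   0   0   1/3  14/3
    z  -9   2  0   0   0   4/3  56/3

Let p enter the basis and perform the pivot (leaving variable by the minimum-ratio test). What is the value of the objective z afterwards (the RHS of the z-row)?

Ratio test on column p — row 1: 1/1 = 1; row 2: (44/3)/2 = 22/3; row 3: entry 0 ≤ 0. Minimum is 1 at row 1 (s1 leaves); pivot element 1.
Pivot on row 1; the z-row RHS becomes 56/3 − (-9)·1 = 83/3.

83/3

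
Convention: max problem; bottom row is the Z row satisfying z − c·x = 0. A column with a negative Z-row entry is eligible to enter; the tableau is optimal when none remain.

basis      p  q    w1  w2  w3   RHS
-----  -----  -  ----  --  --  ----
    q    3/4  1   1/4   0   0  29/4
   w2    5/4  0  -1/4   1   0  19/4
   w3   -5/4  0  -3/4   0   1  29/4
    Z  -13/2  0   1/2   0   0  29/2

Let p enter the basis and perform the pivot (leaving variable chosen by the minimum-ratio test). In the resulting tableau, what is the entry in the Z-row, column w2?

Ratio test on column p — row 1: (29/4)/(3/4) = 29/3; row 2: (19/4)/(5/4) = 19/5; row 3: entry -5/4 ≤ 0. Minimum is 19/5 at row 2 (w2 leaves); pivot element 5/4.
Divide row 2 by 5/4; eliminate column p from the other rows.
Z-row update in column w2: 0 − (-13/2)·(4/5) = 26/5.

26/5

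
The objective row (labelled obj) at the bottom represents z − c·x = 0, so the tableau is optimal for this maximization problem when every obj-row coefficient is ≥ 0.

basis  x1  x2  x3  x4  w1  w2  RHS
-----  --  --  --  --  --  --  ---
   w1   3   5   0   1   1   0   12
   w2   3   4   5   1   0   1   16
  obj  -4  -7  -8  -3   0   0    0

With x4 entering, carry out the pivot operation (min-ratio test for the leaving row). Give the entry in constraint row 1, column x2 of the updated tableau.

Ratio test on column x4 — row 1: 12/1 = 12; row 2: 16/1 = 16. Minimum is 12 at row 1 (w1 leaves); pivot element 1.
Divide row 1 by 1; eliminate column x4 from the other rows.
In the new row 1, the x2 entry is the old entry divided by the pivot: 5/1 = 5.

5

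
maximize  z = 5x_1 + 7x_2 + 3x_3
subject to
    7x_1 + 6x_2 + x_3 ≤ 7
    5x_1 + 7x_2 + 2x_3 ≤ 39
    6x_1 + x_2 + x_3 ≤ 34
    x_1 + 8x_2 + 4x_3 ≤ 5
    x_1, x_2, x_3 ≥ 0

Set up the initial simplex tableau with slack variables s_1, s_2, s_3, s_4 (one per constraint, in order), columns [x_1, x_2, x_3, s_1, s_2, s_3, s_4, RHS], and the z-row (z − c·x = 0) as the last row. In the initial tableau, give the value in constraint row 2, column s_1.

Slack s_1 belongs to constraint 1; its column is the unit vector e_1, so the entry in row 2 is 0.

0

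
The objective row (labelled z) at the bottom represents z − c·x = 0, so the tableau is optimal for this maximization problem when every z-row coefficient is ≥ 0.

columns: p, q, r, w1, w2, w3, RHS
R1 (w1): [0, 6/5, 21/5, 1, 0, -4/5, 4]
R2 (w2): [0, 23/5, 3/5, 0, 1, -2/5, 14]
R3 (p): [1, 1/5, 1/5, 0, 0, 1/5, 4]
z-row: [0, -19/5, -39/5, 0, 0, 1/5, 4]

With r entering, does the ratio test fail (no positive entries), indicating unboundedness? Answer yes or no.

Column r has positive entries in row(s) 1, 2, 3, so the ratio test bounds it — not unbounded.

no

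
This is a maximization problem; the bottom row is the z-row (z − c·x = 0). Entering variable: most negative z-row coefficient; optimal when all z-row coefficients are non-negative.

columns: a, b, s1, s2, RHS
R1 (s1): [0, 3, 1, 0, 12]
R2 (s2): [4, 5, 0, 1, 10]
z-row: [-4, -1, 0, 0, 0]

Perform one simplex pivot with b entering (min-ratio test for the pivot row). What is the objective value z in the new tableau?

Ratio test on column b — row 1: 12/3 = 4; row 2: 10/5 = 2. Minimum is 2 at row 2 (s2 leaves); pivot element 5.
Pivot on row 2; the z-row RHS becomes 0 − (-1)·2 = 2.

2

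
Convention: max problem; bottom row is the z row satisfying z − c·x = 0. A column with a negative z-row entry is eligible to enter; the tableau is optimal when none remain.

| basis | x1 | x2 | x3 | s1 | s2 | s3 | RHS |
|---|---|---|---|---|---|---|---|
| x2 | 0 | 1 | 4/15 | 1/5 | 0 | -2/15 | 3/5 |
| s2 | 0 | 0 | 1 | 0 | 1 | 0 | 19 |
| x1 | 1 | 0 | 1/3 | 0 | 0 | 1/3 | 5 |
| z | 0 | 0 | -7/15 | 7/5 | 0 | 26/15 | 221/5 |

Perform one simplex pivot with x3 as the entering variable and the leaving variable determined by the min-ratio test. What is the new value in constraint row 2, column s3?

1/2

Ratio test on column x3 — row 1: (3/5)/(4/15) = 9/4; row 2: 19/1 = 19; row 3: 5/(1/3) = 15. Minimum is 9/4 at row 1 (x2 leaves); pivot element 4/15.
Divide row 1 by 4/15; eliminate column x3 from the other rows.
Row 2 update in column s3: 0 − 1·(-1/2) = 1/2.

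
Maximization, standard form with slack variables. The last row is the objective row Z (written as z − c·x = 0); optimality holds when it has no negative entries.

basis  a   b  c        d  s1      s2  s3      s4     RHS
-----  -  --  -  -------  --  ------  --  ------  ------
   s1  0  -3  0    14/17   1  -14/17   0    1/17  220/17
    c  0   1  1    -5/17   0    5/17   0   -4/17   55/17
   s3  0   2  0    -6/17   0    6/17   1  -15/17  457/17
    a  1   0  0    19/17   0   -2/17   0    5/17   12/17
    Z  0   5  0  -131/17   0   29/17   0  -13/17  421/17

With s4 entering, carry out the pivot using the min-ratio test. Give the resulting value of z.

Ratio test on column s4 — row 1: (220/17)/(1/17) = 220; row 2: entry -4/17 ≤ 0; row 3: entry -15/17 ≤ 0; row 4: (12/17)/(5/17) = 12/5. Minimum is 12/5 at row 4 (a leaves); pivot element 5/17.
Pivot on row 4; the Z-row RHS becomes 421/17 − (-13/17)·(12/5) = 133/5.

133/5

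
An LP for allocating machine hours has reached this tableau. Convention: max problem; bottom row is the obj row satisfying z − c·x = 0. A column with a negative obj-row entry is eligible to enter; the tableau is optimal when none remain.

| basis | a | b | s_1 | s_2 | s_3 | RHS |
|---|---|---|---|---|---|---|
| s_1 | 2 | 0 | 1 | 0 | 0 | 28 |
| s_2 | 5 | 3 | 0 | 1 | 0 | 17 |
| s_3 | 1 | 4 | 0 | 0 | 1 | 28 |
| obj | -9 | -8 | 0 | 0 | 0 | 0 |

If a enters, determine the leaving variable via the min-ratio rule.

s_2

Column a entries and ratios — s_1: 28/2 = 14; s_2: 17/5 = 17/5; s_3: 28/1 = 28.
Smallest ratio is 17/5 in the row of s_2, so s_2 leaves.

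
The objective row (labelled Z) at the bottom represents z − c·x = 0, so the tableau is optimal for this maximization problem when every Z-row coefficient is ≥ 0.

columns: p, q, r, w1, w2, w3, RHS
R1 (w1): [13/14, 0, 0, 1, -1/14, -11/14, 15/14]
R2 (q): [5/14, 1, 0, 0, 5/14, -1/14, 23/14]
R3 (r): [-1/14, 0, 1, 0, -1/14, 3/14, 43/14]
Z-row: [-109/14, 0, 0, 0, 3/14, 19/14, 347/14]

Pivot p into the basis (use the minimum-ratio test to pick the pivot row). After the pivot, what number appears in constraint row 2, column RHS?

Ratio test on column p — row 1: (15/14)/(13/14) = 15/13; row 2: (23/14)/(5/14) = 23/5; row 3: entry -1/14 ≤ 0. Minimum is 15/13 at row 1 (w1 leaves); pivot element 13/14.
Divide row 1 by 13/14; eliminate column p from the other rows.
Row 2 update in column RHS: 23/14 − (5/14)·(15/13) = 16/13.

16/13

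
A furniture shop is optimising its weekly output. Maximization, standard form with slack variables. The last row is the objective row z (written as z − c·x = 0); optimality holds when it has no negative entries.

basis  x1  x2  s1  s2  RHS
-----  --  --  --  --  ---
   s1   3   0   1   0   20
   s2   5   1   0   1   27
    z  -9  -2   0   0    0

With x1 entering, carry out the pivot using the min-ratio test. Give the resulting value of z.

Ratio test on column x1 — row 1: 20/3 = 20/3; row 2: 27/5 = 27/5. Minimum is 27/5 at row 2 (s2 leaves); pivot element 5.
Pivot on row 2; the z-row RHS becomes 0 − (-9)·(27/5) = 243/5.

243/5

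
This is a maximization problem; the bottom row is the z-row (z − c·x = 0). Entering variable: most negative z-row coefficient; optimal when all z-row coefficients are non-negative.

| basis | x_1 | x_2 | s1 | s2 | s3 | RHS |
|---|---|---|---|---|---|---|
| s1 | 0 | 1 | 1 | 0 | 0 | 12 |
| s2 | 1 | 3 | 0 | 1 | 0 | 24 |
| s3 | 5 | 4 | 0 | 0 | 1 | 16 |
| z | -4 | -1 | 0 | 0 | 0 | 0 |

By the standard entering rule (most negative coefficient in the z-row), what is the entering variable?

Negative z-row entries: x_1: -4, x_2: -1.
The most negative is -4 in column x_1, so x_1 enters.

x_1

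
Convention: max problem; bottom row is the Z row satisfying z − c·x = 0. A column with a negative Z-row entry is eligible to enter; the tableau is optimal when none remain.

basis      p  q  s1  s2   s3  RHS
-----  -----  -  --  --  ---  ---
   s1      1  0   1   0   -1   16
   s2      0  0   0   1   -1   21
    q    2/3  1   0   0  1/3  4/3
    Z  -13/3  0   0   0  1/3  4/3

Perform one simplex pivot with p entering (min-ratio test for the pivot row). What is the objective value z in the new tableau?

Ratio test on column p — row 1: 16/1 = 16; row 2: entry 0 ≤ 0; row 3: (4/3)/(2/3) = 2. Minimum is 2 at row 3 (q leaves); pivot element 2/3.
Pivot on row 3; the Z-row RHS becomes 4/3 − (-13/3)·2 = 10.

10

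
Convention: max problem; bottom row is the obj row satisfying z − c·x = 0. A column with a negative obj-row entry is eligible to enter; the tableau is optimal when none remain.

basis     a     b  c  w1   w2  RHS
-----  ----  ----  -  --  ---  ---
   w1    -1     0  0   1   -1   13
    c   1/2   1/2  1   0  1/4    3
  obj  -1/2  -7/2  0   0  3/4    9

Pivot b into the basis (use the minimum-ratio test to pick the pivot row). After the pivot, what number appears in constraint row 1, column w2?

Ratio test on column b — row 1: entry 0 ≤ 0; row 2: 3/(1/2) = 6. Minimum is 6 at row 2 (c leaves); pivot element 1/2.
Divide row 2 by 1/2; eliminate column b from the other rows.
Row 1 update in column w2: -1 − 0·(1/2) = -1.

-1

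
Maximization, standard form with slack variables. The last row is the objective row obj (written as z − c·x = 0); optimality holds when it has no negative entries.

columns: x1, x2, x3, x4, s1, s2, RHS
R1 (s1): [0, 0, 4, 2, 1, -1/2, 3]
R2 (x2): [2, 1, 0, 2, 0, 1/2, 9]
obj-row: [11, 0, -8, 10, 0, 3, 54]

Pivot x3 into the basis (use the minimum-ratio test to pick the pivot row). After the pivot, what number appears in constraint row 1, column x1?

Ratio test on column x3 — row 1: 3/4 = 3/4; row 2: entry 0 ≤ 0. Minimum is 3/4 at row 1 (s1 leaves); pivot element 4.
Divide row 1 by 4; eliminate column x3 from the other rows.
In the new row 1, the x1 entry is the old entry divided by the pivot: 0/4 = 0.

0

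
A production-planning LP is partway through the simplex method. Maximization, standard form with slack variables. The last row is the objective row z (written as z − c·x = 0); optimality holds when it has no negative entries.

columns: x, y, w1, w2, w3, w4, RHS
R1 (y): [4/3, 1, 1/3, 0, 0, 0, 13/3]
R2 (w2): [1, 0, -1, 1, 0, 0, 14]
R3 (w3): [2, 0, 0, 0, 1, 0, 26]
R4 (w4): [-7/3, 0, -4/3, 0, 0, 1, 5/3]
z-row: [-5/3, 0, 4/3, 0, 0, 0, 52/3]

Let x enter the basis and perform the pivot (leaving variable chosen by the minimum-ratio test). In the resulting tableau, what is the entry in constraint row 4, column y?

7/4

Ratio test on column x — row 1: (13/3)/(4/3) = 13/4; row 2: 14/1 = 14; row 3: 26/2 = 13; row 4: entry -7/3 ≤ 0. Minimum is 13/4 at row 1 (y leaves); pivot element 4/3.
Divide row 1 by 4/3; eliminate column x from the other rows.
Row 4 update in column y: 0 − (-7/3)·(3/4) = 7/4.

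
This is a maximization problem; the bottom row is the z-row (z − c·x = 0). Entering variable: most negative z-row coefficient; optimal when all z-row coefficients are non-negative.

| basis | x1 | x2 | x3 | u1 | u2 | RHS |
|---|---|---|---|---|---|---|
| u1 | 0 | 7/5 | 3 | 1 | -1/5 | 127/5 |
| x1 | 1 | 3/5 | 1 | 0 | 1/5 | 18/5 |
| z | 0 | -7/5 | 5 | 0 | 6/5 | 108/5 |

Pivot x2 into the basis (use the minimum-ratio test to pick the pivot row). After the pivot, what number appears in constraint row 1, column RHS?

17

Ratio test on column x2 — row 1: (127/5)/(7/5) = 127/7; row 2: (18/5)/(3/5) = 6. Minimum is 6 at row 2 (x1 leaves); pivot element 3/5.
Divide row 2 by 3/5; eliminate column x2 from the other rows.
Row 1 update in column RHS: 127/5 − (7/5)·6 = 17.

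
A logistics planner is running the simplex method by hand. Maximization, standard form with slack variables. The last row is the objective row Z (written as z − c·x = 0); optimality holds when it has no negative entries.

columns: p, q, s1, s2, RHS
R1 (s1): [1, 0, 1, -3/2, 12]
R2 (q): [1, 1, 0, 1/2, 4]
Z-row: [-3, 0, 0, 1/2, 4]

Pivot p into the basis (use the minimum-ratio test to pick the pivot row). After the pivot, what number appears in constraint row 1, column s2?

-2

Ratio test on column p — row 1: 12/1 = 12; row 2: 4/1 = 4. Minimum is 4 at row 2 (q leaves); pivot element 1.
Divide row 2 by 1; eliminate column p from the other rows.
Row 1 update in column s2: -3/2 − 1·(1/2) = -2.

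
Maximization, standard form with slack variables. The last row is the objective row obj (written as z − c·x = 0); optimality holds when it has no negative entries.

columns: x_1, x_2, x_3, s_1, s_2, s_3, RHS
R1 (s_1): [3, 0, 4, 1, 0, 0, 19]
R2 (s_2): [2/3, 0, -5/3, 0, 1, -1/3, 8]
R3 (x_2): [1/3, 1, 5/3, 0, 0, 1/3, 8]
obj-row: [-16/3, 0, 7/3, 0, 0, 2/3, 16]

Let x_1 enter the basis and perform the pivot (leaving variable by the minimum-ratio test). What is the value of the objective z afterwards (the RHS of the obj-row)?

Ratio test on column x_1 — row 1: 19/3 = 19/3; row 2: 8/(2/3) = 12; row 3: 8/(1/3) = 24. Minimum is 19/3 at row 1 (s_1 leaves); pivot element 3.
Pivot on row 1; the obj-row RHS becomes 16 − (-16/3)·(19/3) = 448/9.

448/9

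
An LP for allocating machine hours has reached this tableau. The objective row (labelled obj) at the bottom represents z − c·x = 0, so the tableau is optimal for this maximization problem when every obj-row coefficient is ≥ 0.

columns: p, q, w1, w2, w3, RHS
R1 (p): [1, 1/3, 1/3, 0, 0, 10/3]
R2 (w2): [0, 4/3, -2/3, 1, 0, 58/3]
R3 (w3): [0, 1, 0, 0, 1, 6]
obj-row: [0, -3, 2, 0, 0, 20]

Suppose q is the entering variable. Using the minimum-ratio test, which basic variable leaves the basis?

w3

Column q entries and ratios — p: (10/3)/(1/3) = 10; w2: (58/3)/(4/3) = 29/2; w3: 6/1 = 6.
Smallest ratio is 6 in the row of w3, so w3 leaves.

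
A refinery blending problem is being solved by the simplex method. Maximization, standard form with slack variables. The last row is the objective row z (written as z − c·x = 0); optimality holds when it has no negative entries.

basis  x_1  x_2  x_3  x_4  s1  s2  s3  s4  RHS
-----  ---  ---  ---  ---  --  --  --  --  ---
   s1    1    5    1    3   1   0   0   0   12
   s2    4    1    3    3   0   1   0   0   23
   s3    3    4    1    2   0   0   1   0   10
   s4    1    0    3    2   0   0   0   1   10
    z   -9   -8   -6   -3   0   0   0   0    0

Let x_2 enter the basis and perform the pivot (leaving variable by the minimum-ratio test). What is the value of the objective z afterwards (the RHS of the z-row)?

Ratio test on column x_2 — row 1: 12/5 = 12/5; row 2: 23/1 = 23; row 3: 10/4 = 5/2; row 4: entry 0 ≤ 0. Minimum is 12/5 at row 1 (s1 leaves); pivot element 5.
Pivot on row 1; the z-row RHS becomes 0 − (-8)·(12/5) = 96/5.

96/5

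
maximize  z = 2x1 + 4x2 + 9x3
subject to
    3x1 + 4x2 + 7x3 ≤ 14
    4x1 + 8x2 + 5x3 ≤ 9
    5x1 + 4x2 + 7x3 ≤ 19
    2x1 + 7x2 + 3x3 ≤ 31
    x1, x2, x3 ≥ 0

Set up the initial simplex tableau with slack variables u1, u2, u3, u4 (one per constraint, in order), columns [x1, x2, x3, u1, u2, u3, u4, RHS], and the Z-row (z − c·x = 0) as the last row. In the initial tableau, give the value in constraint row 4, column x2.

Constraint 4 has coefficient 7 on x2.

7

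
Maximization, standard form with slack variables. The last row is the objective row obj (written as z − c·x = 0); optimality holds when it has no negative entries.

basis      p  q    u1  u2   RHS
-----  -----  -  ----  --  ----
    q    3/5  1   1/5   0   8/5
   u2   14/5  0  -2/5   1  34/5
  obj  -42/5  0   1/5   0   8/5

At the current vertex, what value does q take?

8/5

q is basic (row 1); its value is the RHS of that row, 8/5.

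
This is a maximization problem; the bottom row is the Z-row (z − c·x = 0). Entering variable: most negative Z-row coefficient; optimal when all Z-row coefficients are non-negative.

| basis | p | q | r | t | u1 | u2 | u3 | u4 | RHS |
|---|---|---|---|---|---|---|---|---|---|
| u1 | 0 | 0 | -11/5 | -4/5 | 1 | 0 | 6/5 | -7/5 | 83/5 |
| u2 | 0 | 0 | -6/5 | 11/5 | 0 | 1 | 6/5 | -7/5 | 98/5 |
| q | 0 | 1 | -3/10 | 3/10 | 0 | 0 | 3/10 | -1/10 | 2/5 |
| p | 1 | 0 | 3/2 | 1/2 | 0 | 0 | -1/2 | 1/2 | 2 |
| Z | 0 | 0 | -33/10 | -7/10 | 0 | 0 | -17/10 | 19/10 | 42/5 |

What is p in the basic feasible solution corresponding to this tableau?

2

p is basic (row 4); its value is the RHS of that row, 2.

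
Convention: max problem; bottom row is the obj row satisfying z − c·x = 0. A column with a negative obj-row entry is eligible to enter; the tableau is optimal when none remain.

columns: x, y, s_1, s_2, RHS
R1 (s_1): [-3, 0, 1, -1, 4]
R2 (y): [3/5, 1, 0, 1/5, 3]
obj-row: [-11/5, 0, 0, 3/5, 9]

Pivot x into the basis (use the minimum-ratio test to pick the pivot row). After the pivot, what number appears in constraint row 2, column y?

5/3

Ratio test on column x — row 1: entry -3 ≤ 0; row 2: 3/(3/5) = 5. Minimum is 5 at row 2 (y leaves); pivot element 3/5.
Divide row 2 by 3/5; eliminate column x from the other rows.
In the new row 2, the y entry is the old entry divided by the pivot: 1/(3/5) = 5/3.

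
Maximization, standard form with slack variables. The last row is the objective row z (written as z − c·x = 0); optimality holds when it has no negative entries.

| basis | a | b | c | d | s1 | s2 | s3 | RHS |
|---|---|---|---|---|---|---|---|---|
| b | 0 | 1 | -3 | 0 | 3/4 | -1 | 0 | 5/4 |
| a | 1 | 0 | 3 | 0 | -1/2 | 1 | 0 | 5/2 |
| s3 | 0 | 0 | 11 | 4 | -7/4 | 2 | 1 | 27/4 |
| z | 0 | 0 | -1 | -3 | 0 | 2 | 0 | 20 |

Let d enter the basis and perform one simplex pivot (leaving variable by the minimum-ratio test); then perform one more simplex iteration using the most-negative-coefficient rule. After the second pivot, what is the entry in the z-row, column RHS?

109/4

Ratio test on column d — row 1: entry 0 ≤ 0; row 2: entry 0 ≤ 0; row 3: (27/4)/4 = 27/16. Minimum is 27/16 at row 3 (s3 leaves); pivot element 4.
Divide row 3 by 4; eliminate column d from the other rows.
Second iteration: most negative z-row entry is -21/16 in column s1, so s1 enters.
Ratio test on column s1 — row 1: (5/4)/(3/4) = 5/3; row 2: entry -1/2 ≤ 0; row 3: entry -7/16 ≤ 0. Minimum is 5/3 at row 1 (b leaves); pivot element 3/4.
Divide row 1 by 3/4; eliminate column s1 from the other rows.
After both pivots, the entry at the z-row, column RHS is 109/4.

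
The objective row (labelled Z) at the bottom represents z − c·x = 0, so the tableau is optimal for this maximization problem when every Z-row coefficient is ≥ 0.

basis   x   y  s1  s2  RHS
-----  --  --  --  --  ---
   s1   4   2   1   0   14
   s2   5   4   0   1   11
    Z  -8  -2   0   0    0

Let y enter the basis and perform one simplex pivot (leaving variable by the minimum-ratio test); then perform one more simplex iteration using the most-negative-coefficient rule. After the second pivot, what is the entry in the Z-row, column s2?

8/5

Ratio test on column y — row 1: 14/2 = 7; row 2: 11/4 = 11/4. Minimum is 11/4 at row 2 (s2 leaves); pivot element 4.
Divide row 2 by 4; eliminate column y from the other rows.
Second iteration: most negative Z-row entry is -11/2 in column x, so x enters.
Ratio test on column x — row 1: (17/2)/(3/2) = 17/3; row 2: (11/4)/(5/4) = 11/5. Minimum is 11/5 at row 2 (y leaves); pivot element 5/4.
Divide row 2 by 5/4; eliminate column x from the other rows.
After both pivots, the entry at the Z-row, column s2 is 8/5.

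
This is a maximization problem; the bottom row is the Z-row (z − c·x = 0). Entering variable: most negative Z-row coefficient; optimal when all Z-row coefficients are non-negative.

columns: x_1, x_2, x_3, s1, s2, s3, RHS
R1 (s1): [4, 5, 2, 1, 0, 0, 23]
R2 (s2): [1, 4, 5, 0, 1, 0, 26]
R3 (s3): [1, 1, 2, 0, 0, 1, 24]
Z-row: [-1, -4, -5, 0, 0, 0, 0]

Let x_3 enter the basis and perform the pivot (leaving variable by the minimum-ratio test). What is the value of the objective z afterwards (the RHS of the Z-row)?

Ratio test on column x_3 — row 1: 23/2 = 23/2; row 2: 26/5 = 26/5; row 3: 24/2 = 12. Minimum is 26/5 at row 2 (s2 leaves); pivot element 5.
Pivot on row 2; the Z-row RHS becomes 0 − (-5)·(26/5) = 26.

26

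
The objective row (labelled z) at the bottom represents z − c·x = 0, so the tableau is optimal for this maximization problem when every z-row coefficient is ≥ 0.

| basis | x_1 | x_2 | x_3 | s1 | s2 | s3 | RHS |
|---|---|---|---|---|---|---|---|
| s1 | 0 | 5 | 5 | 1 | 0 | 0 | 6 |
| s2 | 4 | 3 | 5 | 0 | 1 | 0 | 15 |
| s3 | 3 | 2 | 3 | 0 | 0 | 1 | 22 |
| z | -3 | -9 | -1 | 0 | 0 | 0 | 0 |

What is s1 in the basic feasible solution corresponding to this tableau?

6

s1 is basic (row 1); its value is the RHS of that row, 6.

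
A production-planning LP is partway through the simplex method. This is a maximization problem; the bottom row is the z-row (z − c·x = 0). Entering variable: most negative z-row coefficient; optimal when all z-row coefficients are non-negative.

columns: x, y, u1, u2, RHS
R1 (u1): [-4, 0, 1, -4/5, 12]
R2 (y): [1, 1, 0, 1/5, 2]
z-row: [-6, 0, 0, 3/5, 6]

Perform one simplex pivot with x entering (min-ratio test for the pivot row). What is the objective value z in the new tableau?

18

Ratio test on column x — row 1: entry -4 ≤ 0; row 2: 2/1 = 2. Minimum is 2 at row 2 (y leaves); pivot element 1.
Pivot on row 2; the z-row RHS becomes 6 − (-6)·2 = 18.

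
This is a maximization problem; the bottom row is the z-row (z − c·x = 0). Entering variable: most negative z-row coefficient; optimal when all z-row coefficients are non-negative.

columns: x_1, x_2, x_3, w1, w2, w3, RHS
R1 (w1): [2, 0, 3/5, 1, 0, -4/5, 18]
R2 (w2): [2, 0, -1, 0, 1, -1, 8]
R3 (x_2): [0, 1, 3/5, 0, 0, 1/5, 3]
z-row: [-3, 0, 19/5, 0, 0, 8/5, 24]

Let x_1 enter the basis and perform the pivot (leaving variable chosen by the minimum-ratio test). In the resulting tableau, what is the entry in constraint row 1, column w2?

-1

Ratio test on column x_1 — row 1: 18/2 = 9; row 2: 8/2 = 4; row 3: entry 0 ≤ 0. Minimum is 4 at row 2 (w2 leaves); pivot element 2.
Divide row 2 by 2; eliminate column x_1 from the other rows.
Row 1 update in column w2: 0 − 2·(1/2) = -1.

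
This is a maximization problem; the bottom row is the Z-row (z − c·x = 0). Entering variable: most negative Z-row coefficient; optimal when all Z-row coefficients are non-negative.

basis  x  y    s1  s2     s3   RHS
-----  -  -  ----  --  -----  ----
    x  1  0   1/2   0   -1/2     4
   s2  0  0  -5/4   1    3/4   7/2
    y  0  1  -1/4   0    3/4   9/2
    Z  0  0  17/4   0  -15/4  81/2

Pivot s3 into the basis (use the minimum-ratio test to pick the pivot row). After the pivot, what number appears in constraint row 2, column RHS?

Ratio test on column s3 — row 1: entry -1/2 ≤ 0; row 2: (7/2)/(3/4) = 14/3; row 3: (9/2)/(3/4) = 6. Minimum is 14/3 at row 2 (s2 leaves); pivot element 3/4.
Divide row 2 by 3/4; eliminate column s3 from the other rows.
In the new row 2, the RHS entry is the old entry divided by the pivot: (7/2)/(3/4) = 14/3.

14/3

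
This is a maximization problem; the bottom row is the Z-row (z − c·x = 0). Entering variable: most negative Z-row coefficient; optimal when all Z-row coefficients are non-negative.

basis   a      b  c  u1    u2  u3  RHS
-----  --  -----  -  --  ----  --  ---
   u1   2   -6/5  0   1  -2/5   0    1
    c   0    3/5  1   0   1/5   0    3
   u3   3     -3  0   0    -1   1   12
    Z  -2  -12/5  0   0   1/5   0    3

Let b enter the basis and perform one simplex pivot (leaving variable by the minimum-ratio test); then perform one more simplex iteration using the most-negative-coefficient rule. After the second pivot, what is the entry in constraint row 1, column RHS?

7/2

Ratio test on column b — row 1: entry -6/5 ≤ 0; row 2: 3/(3/5) = 5; row 3: entry -3 ≤ 0. Minimum is 5 at row 2 (c leaves); pivot element 3/5.
Divide row 2 by 3/5; eliminate column b from the other rows.
Second iteration: most negative Z-row entry is -2 in column a, so a enters.
Ratio test on column a — row 1: 7/2 = 7/2; row 2: entry 0 ≤ 0; row 3: 27/3 = 9. Minimum is 7/2 at row 1 (u1 leaves); pivot element 2.
Divide row 1 by 2; eliminate column a from the other rows.
After both pivots, the entry at constraint row 1, column RHS is 7/2.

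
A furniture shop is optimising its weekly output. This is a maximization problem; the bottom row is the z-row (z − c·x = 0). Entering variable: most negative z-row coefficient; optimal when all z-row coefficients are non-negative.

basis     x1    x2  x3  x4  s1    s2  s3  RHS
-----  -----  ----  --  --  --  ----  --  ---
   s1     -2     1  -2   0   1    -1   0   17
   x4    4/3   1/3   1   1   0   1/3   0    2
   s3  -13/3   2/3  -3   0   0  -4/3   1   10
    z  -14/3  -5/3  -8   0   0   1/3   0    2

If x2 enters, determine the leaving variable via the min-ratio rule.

Column x2 entries and ratios — s1: 17/1 = 17; x4: 2/(1/3) = 6; s3: 10/(2/3) = 15.
Smallest ratio is 6 in the row of x4, so x4 leaves.

x4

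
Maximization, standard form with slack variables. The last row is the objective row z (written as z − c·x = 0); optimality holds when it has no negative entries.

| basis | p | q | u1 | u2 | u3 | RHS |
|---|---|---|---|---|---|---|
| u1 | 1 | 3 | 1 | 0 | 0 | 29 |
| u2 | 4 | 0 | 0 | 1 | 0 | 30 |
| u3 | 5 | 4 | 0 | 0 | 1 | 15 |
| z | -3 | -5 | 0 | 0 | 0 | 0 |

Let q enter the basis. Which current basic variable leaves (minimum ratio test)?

u3

Column q entries and ratios — u1: 29/3 = 29/3; u2: 0 ≤ 0, skip; u3: 15/4 = 15/4.
Smallest ratio is 15/4 in the row of u3, so u3 leaves.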